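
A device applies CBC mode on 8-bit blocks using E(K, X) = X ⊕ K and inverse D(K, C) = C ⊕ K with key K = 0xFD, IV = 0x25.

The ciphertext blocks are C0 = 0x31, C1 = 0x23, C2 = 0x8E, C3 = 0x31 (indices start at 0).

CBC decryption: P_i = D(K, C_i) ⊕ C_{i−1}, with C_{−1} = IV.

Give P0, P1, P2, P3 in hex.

P0 = 0xE9, P1 = 0xEF, P2 = 0x50, P3 = 0x42

P0: D(K, 0x31) = 0xCC; 0xCC ⊕ 0x25 = 0xE9.
P1: D(K, 0x23) = 0xDE; 0xDE ⊕ 0x31 = 0xEF.
P2: D(K, 0x8E) = 0x73; 0x73 ⊕ 0x23 = 0x50.
P3: D(K, 0x31) = 0xCC; 0xCC ⊕ 0x8E = 0x42.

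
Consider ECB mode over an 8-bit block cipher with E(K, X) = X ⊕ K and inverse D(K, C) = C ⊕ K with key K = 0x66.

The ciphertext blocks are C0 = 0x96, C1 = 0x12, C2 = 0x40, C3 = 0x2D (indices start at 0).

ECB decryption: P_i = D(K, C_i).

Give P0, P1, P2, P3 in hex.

P0: D(K, 0x96) = 0xF0.
P1: D(K, 0x12) = 0x74.
P2: D(K, 0x40) = 0x26.
P3: D(K, 0x2D) = 0x4B.

P0 = 0xF0, P1 = 0x74, P2 = 0x26, P3 = 0x4B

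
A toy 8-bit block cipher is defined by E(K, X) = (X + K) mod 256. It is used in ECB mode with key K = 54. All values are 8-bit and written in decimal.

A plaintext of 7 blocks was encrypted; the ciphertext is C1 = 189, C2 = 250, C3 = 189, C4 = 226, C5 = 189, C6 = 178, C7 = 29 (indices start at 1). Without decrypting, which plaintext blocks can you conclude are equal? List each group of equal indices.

P1 = P3 = P5

ECB encrypts each block independently with the same key, so equal ciphertext blocks imply equal plaintext blocks.
C1 = C3 = C5 = 189, so P1 = P3 = P5.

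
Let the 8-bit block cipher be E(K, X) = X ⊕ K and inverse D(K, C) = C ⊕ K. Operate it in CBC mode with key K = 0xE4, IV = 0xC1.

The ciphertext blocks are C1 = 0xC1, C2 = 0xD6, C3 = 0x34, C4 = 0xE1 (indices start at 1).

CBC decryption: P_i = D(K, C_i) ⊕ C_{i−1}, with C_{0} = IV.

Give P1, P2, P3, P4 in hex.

P1: D(K, 0xC1) = 0x25; 0x25 ⊕ 0xC1 = 0xE4.
P2: D(K, 0xD6) = 0x32; 0x32 ⊕ 0xC1 = 0xF3.
P3: D(K, 0x34) = 0xD0; 0xD0 ⊕ 0xD6 = 0x06.
P4: D(K, 0xE1) = 0x05; 0x05 ⊕ 0x34 = 0x31.

P1 = 0xE4, P2 = 0xF3, P3 = 0x06, P4 = 0x31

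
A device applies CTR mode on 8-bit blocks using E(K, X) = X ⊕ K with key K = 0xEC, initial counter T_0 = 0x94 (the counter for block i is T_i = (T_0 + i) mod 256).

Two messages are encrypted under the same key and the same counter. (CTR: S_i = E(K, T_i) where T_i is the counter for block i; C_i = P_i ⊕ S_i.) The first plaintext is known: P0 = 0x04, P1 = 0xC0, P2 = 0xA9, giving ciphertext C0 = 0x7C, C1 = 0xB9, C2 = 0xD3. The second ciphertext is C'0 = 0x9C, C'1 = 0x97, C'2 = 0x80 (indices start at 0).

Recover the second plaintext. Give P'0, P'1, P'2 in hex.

In CTR with a reused counter, both messages share the same keystream S_i, so C_i ⊕ C'_i = P_i ⊕ P'_i and thus P'_i = P_i ⊕ C_i ⊕ C'_i.
P'0: 0x04 ⊕ 0x7C ⊕ 0x9C = 0xE4.
P'1: 0xC0 ⊕ 0xB9 ⊕ 0x97 = 0xEE.
P'2: 0xA9 ⊕ 0xD3 ⊕ 0x80 = 0xFA.

P'0 = 0xE4, P'1 = 0xEE, P'2 = 0xFA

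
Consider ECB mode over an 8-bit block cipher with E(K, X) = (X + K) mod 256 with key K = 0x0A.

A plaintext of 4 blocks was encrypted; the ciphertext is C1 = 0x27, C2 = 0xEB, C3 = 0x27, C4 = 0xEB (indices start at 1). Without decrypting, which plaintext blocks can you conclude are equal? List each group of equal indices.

P1 = P3; P2 = P4

ECB encrypts each block independently with the same key, so equal ciphertext blocks imply equal plaintext blocks.
C1 = C3 = 0x27, so P1 = P3.
C2 = C4 = 0xEB, so P2 = P4.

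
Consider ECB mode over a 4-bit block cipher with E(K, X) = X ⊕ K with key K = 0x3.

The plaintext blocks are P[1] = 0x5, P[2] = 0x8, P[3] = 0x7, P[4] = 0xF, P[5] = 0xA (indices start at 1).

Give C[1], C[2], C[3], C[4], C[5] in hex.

ECB encryption: C_i = E(K, P_i).
C[1]: E(K, 0x5) = 0x6.
C[2]: E(K, 0x8) = 0xB.
C[3]: E(K, 0x7) = 0x4.
C[4]: E(K, 0xF) = 0xC.
C[5]: E(K, 0xA) = 0x9.

C[1] = 0x6, C[2] = 0xB, C[3] = 0x4, C[4] = 0xC, C[5] = 0x9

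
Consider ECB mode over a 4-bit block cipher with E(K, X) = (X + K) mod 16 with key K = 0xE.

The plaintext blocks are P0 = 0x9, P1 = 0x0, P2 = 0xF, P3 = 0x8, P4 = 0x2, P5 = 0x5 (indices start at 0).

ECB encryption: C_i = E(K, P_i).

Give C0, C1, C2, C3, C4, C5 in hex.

C0 = 0x7, C1 = 0xE, C2 = 0xD, C3 = 0x6, C4 = 0x0, C5 = 0x3

C0: E(K, 0x9) = 0x7.
C1: E(K, 0x0) = 0xE.
C2: E(K, 0xF) = 0xD.
C3: E(K, 0x8) = 0x6.
C4: E(K, 0x2) = 0x0.
C5: E(K, 0x5) = 0x3.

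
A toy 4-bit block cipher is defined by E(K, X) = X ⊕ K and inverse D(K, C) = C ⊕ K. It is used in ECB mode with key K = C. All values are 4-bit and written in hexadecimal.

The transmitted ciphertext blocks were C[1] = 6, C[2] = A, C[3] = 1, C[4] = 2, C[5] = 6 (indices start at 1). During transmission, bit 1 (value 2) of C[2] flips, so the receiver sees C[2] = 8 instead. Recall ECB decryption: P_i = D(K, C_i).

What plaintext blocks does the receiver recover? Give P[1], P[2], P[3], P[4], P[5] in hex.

P[1] = A, P[2] = 4, P[3] = D, P[4] = E, P[5] = A

Only C[2] changed, to 8. In ECB, a change in C_i affects only P_i. Decrypting the received ciphertext:
P[1]: D(K, 6) = A.
P[2]: D(K, 8) = 4.
P[3]: D(K, 1) = D.
P[4]: D(K, 2) = E.
P[5]: D(K, 6) = A.
Blocks that differ from the original plaintext: P[2].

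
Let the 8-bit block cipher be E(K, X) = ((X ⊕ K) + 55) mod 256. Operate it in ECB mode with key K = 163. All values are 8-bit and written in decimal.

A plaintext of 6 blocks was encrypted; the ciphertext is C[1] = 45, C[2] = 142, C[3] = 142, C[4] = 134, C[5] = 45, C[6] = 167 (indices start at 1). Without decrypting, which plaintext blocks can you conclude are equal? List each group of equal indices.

ECB encrypts each block independently with the same key, so equal ciphertext blocks imply equal plaintext blocks.
C[1] = C[5] = 45, so P[1] = P[5].
C[2] = C[3] = 142, so P[2] = P[3].

P[1] = P[5]; P[2] = P[3]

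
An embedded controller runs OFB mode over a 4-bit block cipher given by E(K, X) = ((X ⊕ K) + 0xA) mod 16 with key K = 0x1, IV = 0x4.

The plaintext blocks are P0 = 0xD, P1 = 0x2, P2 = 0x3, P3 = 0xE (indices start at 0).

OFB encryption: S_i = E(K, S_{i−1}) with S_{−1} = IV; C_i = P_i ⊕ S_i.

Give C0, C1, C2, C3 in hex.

C0: S = E(K, 0x4) = 0xF; 0xD ⊕ 0xF = 0x2.
C1: S = E(K, 0xF) = 0x8; 0x2 ⊕ 0x8 = 0xA.
C2: S = E(K, 0x8) = 0x3; 0x3 ⊕ 0x3 = 0x0.
C3: S = E(K, 0x3) = 0xC; 0xE ⊕ 0xC = 0x2.

C0 = 0x2, C1 = 0xA, C2 = 0x0, C3 = 0x2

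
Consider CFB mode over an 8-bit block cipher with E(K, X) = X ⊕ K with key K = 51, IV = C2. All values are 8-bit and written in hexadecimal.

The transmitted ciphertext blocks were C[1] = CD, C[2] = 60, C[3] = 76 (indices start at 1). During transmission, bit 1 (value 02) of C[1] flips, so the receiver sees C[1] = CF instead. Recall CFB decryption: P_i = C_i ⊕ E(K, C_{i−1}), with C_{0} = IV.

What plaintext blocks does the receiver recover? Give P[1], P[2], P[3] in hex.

Only C[1] changed, to CF. In CFB, a change in C_i flips the same bit in P_i and garbles P_{i+1}. Decrypting the received ciphertext:
P[1]: E(K, C2) = 93; CF ⊕ 93 = 5C.
P[2]: E(K, CF) = 9E; 60 ⊕ 9E = FE.
P[3]: E(K, 60) = 31; 76 ⊕ 31 = 47.
Blocks that differ from the original plaintext: P[1], P[2].

P[1] = 5C, P[2] = FE, P[3] = 47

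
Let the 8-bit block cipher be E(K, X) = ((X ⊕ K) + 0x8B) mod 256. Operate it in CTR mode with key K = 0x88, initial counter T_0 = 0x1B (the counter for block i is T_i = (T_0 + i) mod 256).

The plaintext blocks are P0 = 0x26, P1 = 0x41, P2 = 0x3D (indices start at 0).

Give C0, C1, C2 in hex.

CTR encryption: S_i = E(K, T_i) where T_i is the counter for block i; C_i = P_i ⊕ S_i.
C0: T = 0x1B, S = E(K, T) = 0x1E; 0x26 ⊕ 0x1E = 0x38.
C1: T = 0x1C, S = E(K, T) = 0x1F; 0x41 ⊕ 0x1F = 0x5E.
C2: T = 0x1D, S = E(K, T) = 0x20; 0x3D ⊕ 0x20 = 0x1D.

C0 = 0x38, C1 = 0x5E, C2 = 0x1D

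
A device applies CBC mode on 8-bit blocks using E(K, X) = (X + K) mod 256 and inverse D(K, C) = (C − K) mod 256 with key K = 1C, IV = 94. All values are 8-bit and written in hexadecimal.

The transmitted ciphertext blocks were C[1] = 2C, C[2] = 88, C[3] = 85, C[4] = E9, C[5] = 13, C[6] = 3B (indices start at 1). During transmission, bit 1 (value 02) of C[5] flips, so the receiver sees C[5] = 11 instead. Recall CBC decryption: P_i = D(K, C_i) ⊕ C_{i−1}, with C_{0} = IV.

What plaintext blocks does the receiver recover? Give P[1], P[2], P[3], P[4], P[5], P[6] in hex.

Only C[5] changed, to 11. In CBC, a change in C_i garbles P_i and flips the same bit in P_{i+1}. Decrypting the received ciphertext:
P[1]: D(K, 2C) = 10; 10 ⊕ 94 = 84.
P[2]: D(K, 88) = 6C; 6C ⊕ 2C = 40.
P[3]: D(K, 85) = 69; 69 ⊕ 88 = E1.
P[4]: D(K, E9) = CD; CD ⊕ 85 = 48.
P[5]: D(K, 11) = F5; F5 ⊕ E9 = 1C.
P[6]: D(K, 3B) = 1F; 1F ⊕ 11 = 0E.
Blocks that differ from the original plaintext: P[5], P[6].

P[1] = 84, P[2] = 40, P[3] = E1, P[4] = 48, P[5] = 1C, P[6] = 0E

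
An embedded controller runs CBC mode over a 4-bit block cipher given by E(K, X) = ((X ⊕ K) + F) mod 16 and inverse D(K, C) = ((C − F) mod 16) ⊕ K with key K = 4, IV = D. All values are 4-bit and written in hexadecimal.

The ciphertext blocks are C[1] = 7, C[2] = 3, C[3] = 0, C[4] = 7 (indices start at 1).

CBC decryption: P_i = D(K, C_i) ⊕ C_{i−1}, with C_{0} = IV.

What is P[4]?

P[4] = C

P[4]: D(K, 7) = C; C ⊕ 0 = C.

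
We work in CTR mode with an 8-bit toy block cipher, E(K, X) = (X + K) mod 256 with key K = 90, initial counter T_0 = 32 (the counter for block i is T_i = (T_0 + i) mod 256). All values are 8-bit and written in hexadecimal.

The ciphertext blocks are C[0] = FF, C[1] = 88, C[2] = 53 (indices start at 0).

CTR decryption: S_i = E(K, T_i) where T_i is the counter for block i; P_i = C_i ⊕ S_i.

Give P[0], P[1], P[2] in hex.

P[0] = 3D, P[1] = 4B, P[2] = 97

P[0]: T = 32, S = E(K, T) = C2; FF ⊕ C2 = 3D.
P[1]: T = 33, S = E(K, T) = C3; 88 ⊕ C3 = 4B.
P[2]: T = 34, S = E(K, T) = C4; 53 ⊕ C4 = 97.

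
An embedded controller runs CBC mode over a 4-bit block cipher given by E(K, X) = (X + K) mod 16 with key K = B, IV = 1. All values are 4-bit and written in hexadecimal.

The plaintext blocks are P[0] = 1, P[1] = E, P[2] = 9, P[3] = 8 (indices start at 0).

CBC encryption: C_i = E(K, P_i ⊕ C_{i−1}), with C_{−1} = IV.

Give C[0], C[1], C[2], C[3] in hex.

C[0] = B, C[1] = 0, C[2] = 4, C[3] = 7

C[0]: P[0] ⊕ 1 = 0; E(K, 0) = B.
C[1]: P[1] ⊕ B = 5; E(K, 5) = 0.
C[2]: P[2] ⊕ 0 = 9; E(K, 9) = 4.
C[3]: P[3] ⊕ 4 = C; E(K, C) = 7.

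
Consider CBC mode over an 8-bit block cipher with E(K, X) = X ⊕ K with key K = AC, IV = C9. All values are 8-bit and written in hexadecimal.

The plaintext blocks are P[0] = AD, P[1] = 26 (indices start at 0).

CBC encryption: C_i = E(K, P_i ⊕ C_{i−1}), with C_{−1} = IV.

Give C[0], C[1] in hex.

C[0] = C8, C[1] = 42

C[0]: P[0] ⊕ C9 = 64; E(K, 64) = C8.
C[1]: P[1] ⊕ C8 = EE; E(K, EE) = 42.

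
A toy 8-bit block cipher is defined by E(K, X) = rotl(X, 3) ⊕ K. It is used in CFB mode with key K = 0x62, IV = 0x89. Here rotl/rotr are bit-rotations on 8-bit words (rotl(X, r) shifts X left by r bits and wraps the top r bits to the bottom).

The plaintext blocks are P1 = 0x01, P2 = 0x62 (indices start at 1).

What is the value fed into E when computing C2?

CFB encryption: C_i = P_i ⊕ E(K, C_{i−1}), with C_{0} = IV.
C1: E(K, 0x89) = 0x2E; 0x01 ⊕ 0x2E = 0x2F.
C2: E(K, 0x2F) = 0x1B; 0x62 ⊕ 0x1B = 0x79.
So the input to E for block 2 is 0x2F.

0x2F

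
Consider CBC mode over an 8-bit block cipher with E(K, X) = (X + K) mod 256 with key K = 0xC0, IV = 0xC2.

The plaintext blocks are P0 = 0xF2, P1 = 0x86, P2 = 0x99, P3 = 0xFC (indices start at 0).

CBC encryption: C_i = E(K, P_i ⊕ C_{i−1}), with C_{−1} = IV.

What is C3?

C3 = 0x53

C0: P0 ⊕ 0xC2 = 0x30; E(K, 0x30) = 0xF0.
C1: P1 ⊕ 0xF0 = 0x76; E(K, 0x76) = 0x36.
C2: P2 ⊕ 0x36 = 0xAF; E(K, 0xAF) = 0x6F.
C3: P3 ⊕ 0x6F = 0x93; E(K, 0x93) = 0x53.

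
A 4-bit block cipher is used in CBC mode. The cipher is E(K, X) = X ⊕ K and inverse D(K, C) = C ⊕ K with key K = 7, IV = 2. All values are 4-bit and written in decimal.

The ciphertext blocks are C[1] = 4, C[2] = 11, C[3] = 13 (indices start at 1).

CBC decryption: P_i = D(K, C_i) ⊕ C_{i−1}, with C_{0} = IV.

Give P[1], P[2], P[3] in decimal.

P[1]: D(K, 4) = 3; 3 ⊕ 2 = 1.
P[2]: D(K, 11) = 12; 12 ⊕ 4 = 8.
P[3]: D(K, 13) = 10; 10 ⊕ 11 = 1.

P[1] = 1, P[2] = 8, P[3] = 1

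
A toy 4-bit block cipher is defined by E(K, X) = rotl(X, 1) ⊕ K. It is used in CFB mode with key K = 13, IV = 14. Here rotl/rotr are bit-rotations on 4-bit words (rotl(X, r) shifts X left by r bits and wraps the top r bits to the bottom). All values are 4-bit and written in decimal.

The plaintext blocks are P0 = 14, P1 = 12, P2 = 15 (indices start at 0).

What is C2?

CFB encryption: C_i = P_i ⊕ E(K, C_{i−1}), with C_{−1} = IV.
C0: E(K, 14) = 0; 14 ⊕ 0 = 14.
C1: E(K, 14) = 0; 12 ⊕ 0 = 12.
C2: E(K, 12) = 4; 15 ⊕ 4 = 11.

C2 = 11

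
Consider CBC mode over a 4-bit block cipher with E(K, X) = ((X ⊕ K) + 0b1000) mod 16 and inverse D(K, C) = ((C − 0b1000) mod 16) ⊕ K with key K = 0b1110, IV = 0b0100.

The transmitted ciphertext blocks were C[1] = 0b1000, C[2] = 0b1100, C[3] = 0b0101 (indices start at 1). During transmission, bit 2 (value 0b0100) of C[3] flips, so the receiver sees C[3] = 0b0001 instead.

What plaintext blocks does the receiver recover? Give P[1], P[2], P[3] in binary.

P[1] = 0b1010, P[2] = 0b0010, P[3] = 0b1011

CBC decryption: P_i = D(K, C_i) ⊕ C_{i−1}, with C_{0} = IV.
Only C[3] changed, to 0b0001. In CBC, a change in C_i garbles P_i and flips the same bit in P_{i+1}. Decrypting the received ciphertext:
P[1]: D(K, 0b1000) = 0b1110; 0b1110 ⊕ 0b0100 = 0b1010.
P[2]: D(K, 0b1100) = 0b1010; 0b1010 ⊕ 0b1000 = 0b0010.
P[3]: D(K, 0b0001) = 0b0111; 0b0111 ⊕ 0b1100 = 0b1011.
Blocks that differ from the original plaintext: P[3].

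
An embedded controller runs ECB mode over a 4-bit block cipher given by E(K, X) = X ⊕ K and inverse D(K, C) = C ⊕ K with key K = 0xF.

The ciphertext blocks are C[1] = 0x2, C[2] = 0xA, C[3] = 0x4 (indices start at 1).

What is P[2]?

ECB decryption: P_i = D(K, C_i).
P[2]: D(K, 0xA) = 0x5.

P[2] = 0x5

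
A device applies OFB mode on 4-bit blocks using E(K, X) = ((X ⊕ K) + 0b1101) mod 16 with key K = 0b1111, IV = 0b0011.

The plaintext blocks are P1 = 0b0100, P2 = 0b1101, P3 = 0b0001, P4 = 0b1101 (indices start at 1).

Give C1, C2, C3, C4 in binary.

OFB encryption: S_i = E(K, S_{i−1}) with S_{0} = IV; C_i = P_i ⊕ S_i.
C1: S = E(K, 0b0011) = 0b1001; 0b0100 ⊕ 0b1001 = 0b1101.
C2: S = E(K, 0b1001) = 0b0011; 0b1101 ⊕ 0b0011 = 0b1110.
C3: S = E(K, 0b0011) = 0b1001; 0b0001 ⊕ 0b1001 = 0b1000.
C4: S = E(K, 0b1001) = 0b0011; 0b1101 ⊕ 0b0011 = 0b1110.

C1 = 0b1101, C2 = 0b1110, C3 = 0b1000, C4 = 0b1110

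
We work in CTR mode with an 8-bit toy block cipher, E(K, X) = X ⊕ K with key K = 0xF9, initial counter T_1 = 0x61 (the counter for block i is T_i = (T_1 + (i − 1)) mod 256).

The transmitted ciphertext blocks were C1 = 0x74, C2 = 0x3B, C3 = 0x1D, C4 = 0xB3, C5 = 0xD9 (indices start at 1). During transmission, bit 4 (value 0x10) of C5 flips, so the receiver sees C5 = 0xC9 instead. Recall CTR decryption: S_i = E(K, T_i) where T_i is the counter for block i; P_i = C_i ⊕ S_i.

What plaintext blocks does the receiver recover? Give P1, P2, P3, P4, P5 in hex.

P1 = 0xEC, P2 = 0xA0, P3 = 0x87, P4 = 0x2E, P5 = 0x55

Only C5 changed, to 0xC9. In CTR, a change in C_i flips the same bit in P_i only; the keystream is unaffected. Decrypting the received ciphertext:
P1: T = 0x61, S = E(K, T) = 0x98; 0x74 ⊕ 0x98 = 0xEC.
P2: T = 0x62, S = E(K, T) = 0x9B; 0x3B ⊕ 0x9B = 0xA0.
P3: T = 0x63, S = E(K, T) = 0x9A; 0x1D ⊕ 0x9A = 0x87.
P4: T = 0x64, S = E(K, T) = 0x9D; 0xB3 ⊕ 0x9D = 0x2E.
P5: T = 0x65, S = E(K, T) = 0x9C; 0xC9 ⊕ 0x9C = 0x55.
Blocks that differ from the original plaintext: P5.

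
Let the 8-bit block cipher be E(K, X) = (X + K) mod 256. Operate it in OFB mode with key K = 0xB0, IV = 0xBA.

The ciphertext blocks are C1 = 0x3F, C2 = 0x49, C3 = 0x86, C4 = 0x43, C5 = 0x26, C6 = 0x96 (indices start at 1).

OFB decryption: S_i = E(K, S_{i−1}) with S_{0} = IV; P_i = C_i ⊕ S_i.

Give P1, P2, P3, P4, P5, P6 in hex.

P1 = 0x55, P2 = 0x53, P3 = 0x4C, P4 = 0x39, P5 = 0x0C, P6 = 0x4C

P1: S = E(K, 0xBA) = 0x6A; 0x3F ⊕ 0x6A = 0x55.
P2: S = E(K, 0x6A) = 0x1A; 0x49 ⊕ 0x1A = 0x53.
P3: S = E(K, 0x1A) = 0xCA; 0x86 ⊕ 0xCA = 0x4C.
P4: S = E(K, 0xCA) = 0x7A; 0x43 ⊕ 0x7A = 0x39.
P5: S = E(K, 0x7A) = 0x2A; 0x26 ⊕ 0x2A = 0x0C.
P6: S = E(K, 0x2A) = 0xDA; 0x96 ⊕ 0xDA = 0x4C.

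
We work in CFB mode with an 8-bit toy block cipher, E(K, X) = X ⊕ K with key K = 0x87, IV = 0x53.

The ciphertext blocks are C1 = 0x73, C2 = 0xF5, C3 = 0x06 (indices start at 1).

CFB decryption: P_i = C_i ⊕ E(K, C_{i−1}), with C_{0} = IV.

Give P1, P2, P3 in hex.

P1: E(K, 0x53) = 0xD4; 0x73 ⊕ 0xD4 = 0xA7.
P2: E(K, 0x73) = 0xF4; 0xF5 ⊕ 0xF4 = 0x01.
P3: E(K, 0xF5) = 0x72; 0x06 ⊕ 0x72 = 0x74.

P1 = 0xA7, P2 = 0x01, P3 = 0x74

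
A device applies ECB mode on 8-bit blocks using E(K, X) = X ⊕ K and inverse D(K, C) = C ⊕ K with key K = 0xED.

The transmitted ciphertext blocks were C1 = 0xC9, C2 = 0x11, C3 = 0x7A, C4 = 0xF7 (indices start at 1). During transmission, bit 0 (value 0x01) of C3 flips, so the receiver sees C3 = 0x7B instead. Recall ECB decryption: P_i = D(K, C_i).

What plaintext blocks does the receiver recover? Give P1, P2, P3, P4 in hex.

P1 = 0x24, P2 = 0xFC, P3 = 0x96, P4 = 0x1A

Only C3 changed, to 0x7B. In ECB, a change in C_i affects only P_i. Decrypting the received ciphertext:
P1: D(K, 0xC9) = 0x24.
P2: D(K, 0x11) = 0xFC.
P3: D(K, 0x7B) = 0x96.
P4: D(K, 0xF7) = 0x1A.
Blocks that differ from the original plaintext: P3.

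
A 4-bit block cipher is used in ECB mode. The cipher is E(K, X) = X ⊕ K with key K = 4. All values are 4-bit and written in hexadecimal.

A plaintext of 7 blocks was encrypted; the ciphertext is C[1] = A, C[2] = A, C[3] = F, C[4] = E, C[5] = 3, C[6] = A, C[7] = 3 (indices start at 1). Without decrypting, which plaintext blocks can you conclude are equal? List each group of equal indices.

ECB encrypts each block independently with the same key, so equal ciphertext blocks imply equal plaintext blocks.
C[1] = C[2] = C[6] = A, so P[1] = P[2] = P[6].
C[5] = C[7] = 3, so P[5] = P[7].

P[1] = P[2] = P[6]; P[5] = P[7]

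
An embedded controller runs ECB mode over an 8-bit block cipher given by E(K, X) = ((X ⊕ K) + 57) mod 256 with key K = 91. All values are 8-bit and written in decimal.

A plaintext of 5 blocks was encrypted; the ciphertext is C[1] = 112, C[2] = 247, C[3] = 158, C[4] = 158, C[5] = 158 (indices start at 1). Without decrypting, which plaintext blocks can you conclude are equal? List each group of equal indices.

P[3] = P[4] = P[5]

ECB encrypts each block independently with the same key, so equal ciphertext blocks imply equal plaintext blocks.
C[3] = C[4] = C[5] = 158, so P[3] = P[4] = P[5].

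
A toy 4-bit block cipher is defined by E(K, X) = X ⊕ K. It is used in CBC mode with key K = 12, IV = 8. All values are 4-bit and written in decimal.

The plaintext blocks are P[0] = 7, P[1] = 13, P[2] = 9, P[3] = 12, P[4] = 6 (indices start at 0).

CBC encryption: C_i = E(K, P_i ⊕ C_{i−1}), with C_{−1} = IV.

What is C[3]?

C[0]: P[0] ⊕ 8 = 15; E(K, 15) = 3.
C[1]: P[1] ⊕ 3 = 14; E(K, 14) = 2.
C[2]: P[2] ⊕ 2 = 11; E(K, 11) = 7.
C[3]: P[3] ⊕ 7 = 11; E(K, 11) = 7.

C[3] = 7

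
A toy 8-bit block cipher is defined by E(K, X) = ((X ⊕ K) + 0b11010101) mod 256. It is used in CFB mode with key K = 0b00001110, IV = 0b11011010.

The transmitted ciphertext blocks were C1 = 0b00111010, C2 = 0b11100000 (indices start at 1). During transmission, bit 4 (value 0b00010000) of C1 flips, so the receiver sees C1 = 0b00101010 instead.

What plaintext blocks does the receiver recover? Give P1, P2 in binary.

P1 = 0b10000011, P2 = 0b00011001

CFB decryption: P_i = C_i ⊕ E(K, C_{i−1}), with C_{0} = IV.
Only C1 changed, to 0b00101010. In CFB, a change in C_i flips the same bit in P_i and garbles P_{i+1}. Decrypting the received ciphertext:
P1: E(K, 0b11011010) = 0b10101001; 0b00101010 ⊕ 0b10101001 = 0b10000011.
P2: E(K, 0b00101010) = 0b11111001; 0b11100000 ⊕ 0b11111001 = 0b00011001.
Blocks that differ from the original plaintext: P1, P2.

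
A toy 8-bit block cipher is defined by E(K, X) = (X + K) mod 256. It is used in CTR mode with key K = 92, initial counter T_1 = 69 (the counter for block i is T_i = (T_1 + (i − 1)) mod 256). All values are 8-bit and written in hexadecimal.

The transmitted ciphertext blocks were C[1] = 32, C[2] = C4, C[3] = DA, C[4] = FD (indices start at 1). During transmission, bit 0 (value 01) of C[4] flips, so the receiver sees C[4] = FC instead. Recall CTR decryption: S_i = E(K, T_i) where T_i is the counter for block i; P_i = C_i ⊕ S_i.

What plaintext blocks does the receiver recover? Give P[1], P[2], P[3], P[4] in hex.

P[1] = C9, P[2] = 38, P[3] = 27, P[4] = 02

Only C[4] changed, to FC. In CTR, a change in C_i flips the same bit in P_i only; the keystream is unaffected. Decrypting the received ciphertext:
P[1]: T = 69, S = E(K, T) = FB; 32 ⊕ FB = C9.
P[2]: T = 6A, S = E(K, T) = FC; C4 ⊕ FC = 38.
P[3]: T = 6B, S = E(K, T) = FD; DA ⊕ FD = 27.
P[4]: T = 6C, S = E(K, T) = FE; FC ⊕ FE = 02.
Blocks that differ from the original plaintext: P[4].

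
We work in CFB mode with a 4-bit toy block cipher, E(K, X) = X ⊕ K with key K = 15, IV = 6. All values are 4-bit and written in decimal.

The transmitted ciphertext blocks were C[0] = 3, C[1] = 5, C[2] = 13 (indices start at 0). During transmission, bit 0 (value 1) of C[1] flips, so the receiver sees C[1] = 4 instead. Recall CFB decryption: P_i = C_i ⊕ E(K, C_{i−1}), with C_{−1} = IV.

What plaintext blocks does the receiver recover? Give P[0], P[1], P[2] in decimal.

Only C[1] changed, to 4. In CFB, a change in C_i flips the same bit in P_i and garbles P_{i+1}. Decrypting the received ciphertext:
P[0]: E(K, 6) = 9; 3 ⊕ 9 = 10.
P[1]: E(K, 3) = 12; 4 ⊕ 12 = 8.
P[2]: E(K, 4) = 11; 13 ⊕ 11 = 6.
Blocks that differ from the original plaintext: P[1], P[2].

P[0] = 10, P[1] = 8, P[2] = 6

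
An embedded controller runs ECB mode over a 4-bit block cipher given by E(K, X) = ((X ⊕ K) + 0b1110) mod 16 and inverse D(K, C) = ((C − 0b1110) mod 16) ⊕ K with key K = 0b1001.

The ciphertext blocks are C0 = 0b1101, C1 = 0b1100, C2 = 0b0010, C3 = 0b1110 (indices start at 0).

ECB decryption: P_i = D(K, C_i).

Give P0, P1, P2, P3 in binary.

P0: D(K, 0b1101) = 0b0110.
P1: D(K, 0b1100) = 0b0111.
P2: D(K, 0b0010) = 0b1101.
P3: D(K, 0b1110) = 0b1001.

P0 = 0b0110, P1 = 0b0111, P2 = 0b1101, P3 = 0b1001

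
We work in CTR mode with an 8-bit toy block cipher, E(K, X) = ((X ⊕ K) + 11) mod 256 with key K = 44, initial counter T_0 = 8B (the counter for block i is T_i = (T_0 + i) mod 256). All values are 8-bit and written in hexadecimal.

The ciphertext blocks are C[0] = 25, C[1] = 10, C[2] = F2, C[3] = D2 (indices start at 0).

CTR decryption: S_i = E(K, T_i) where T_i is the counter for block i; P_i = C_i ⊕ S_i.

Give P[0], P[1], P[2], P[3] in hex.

P[0]: T = 8B, S = E(K, T) = E0; 25 ⊕ E0 = C5.
P[1]: T = 8C, S = E(K, T) = D9; 10 ⊕ D9 = C9.
P[2]: T = 8D, S = E(K, T) = DA; F2 ⊕ DA = 28.
P[3]: T = 8E, S = E(K, T) = DB; D2 ⊕ DB = 09.

P[0] = C5, P[1] = C9, P[2] = 28, P[3] = 09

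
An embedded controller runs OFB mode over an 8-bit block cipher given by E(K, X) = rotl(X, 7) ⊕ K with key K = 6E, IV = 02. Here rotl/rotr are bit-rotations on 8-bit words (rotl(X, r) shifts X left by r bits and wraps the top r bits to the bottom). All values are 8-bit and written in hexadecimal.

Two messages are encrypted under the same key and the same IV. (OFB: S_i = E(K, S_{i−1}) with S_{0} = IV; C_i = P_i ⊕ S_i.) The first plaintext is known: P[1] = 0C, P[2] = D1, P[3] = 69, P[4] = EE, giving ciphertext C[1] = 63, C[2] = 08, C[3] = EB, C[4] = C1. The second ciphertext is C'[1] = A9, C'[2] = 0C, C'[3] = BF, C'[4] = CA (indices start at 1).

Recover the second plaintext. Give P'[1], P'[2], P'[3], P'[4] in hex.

P'[1] = C6, P'[2] = D5, P'[3] = 3D, P'[4] = E5

In OFB with a reused IV, both messages share the same keystream S_i, so C_i ⊕ C'_i = P_i ⊕ P'_i and thus P'_i = P_i ⊕ C_i ⊕ C'_i.
P'[1]: 0C ⊕ 63 ⊕ A9 = C6.
P'[2]: D1 ⊕ 08 ⊕ 0C = D5.
P'[3]: 69 ⊕ EB ⊕ BF = 3D.
P'[4]: EE ⊕ C1 ⊕ CA = E5.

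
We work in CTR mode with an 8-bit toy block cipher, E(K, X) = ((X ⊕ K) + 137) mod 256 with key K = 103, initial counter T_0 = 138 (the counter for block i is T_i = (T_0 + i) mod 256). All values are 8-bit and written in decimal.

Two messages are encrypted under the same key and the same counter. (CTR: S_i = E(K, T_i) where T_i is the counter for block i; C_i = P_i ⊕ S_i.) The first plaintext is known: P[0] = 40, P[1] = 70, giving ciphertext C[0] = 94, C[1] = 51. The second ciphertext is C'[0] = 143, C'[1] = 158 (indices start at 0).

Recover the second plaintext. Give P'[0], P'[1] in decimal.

P'[0] = 249, P'[1] = 235

In CTR with a reused counter, both messages share the same keystream S_i, so C_i ⊕ C'_i = P_i ⊕ P'_i and thus P'_i = P_i ⊕ C_i ⊕ C'_i.
P'[0]: 40 ⊕ 94 ⊕ 143 = 249.
P'[1]: 70 ⊕ 51 ⊕ 158 = 235.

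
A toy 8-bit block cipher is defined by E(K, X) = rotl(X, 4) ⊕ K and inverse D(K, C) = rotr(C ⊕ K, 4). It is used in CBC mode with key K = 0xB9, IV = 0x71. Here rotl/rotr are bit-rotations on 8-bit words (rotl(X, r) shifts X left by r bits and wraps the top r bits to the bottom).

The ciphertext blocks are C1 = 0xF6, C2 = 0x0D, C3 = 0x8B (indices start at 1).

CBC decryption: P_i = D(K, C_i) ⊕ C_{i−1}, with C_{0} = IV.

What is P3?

P3 = 0x2E

P3: D(K, 0x8B) = 0x23; 0x23 ⊕ 0x0D = 0x2E.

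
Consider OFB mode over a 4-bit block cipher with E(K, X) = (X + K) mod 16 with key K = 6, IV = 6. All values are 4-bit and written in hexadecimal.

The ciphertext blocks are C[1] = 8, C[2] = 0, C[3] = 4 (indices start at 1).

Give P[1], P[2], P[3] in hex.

OFB decryption: S_i = E(K, S_{i−1}) with S_{0} = IV; P_i = C_i ⊕ S_i.
P[1]: S = E(K, 6) = C; 8 ⊕ C = 4.
P[2]: S = E(K, C) = 2; 0 ⊕ 2 = 2.
P[3]: S = E(K, 2) = 8; 4 ⊕ 8 = C.

P[1] = 4, P[2] = 2, P[3] = C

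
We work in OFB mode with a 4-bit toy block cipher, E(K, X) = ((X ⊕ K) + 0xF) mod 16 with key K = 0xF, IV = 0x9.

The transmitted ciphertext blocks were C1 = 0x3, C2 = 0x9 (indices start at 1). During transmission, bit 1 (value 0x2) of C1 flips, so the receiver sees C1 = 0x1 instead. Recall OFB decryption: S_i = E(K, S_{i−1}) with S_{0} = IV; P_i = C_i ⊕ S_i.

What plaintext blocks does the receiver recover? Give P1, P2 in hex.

P1 = 0x4, P2 = 0x0

Only C1 changed, to 0x1. In OFB, a change in C_i flips the same bit in P_i only; the keystream is unaffected. Decrypting the received ciphertext:
P1: S = E(K, 0x9) = 0x5; 0x1 ⊕ 0x5 = 0x4.
P2: S = E(K, 0x5) = 0x9; 0x9 ⊕ 0x9 = 0x0.
Blocks that differ from the original plaintext: P1.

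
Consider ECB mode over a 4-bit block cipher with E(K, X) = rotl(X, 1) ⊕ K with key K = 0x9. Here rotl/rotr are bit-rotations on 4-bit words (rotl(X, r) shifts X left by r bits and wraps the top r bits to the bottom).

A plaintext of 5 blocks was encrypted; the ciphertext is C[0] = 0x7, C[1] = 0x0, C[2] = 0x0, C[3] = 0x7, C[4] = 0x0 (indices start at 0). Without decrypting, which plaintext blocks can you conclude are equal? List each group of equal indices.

P[0] = P[3]; P[1] = P[2] = P[4]

ECB encrypts each block independently with the same key, so equal ciphertext blocks imply equal plaintext blocks.
C[0] = C[3] = 0x7, so P[0] = P[3].
C[1] = C[2] = C[4] = 0x0, so P[1] = P[2] = P[4].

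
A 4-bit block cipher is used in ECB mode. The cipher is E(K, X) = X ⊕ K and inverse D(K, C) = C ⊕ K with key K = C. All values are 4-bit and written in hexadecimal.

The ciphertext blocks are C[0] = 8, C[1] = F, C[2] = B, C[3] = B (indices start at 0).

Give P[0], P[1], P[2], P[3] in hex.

P[0] = 4, P[1] = 3, P[2] = 7, P[3] = 7

ECB decryption: P_i = D(K, C_i).
P[0]: D(K, 8) = 4.
P[1]: D(K, F) = 3.
P[2]: D(K, B) = 7.
P[3]: D(K, B) = 7.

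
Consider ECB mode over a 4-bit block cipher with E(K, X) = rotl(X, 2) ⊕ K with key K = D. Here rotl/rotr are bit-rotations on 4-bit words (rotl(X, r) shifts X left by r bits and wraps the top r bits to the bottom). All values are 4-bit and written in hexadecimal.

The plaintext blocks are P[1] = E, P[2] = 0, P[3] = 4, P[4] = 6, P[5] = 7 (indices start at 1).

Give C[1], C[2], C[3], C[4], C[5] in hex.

C[1] = 6, C[2] = D, C[3] = C, C[4] = 4, C[5] = 0

ECB encryption: C_i = E(K, P_i).
C[1]: E(K, E) = 6.
C[2]: E(K, 0) = D.
C[3]: E(K, 4) = C.
C[4]: E(K, 6) = 4.
C[5]: E(K, 7) = 0.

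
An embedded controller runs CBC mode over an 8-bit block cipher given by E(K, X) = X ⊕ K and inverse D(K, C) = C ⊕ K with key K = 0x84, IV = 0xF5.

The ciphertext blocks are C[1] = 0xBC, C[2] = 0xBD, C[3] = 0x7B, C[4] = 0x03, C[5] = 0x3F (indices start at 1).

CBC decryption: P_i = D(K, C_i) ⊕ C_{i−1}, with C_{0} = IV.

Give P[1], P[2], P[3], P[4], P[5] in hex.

P[1]: D(K, 0xBC) = 0x38; 0x38 ⊕ 0xF5 = 0xCD.
P[2]: D(K, 0xBD) = 0x39; 0x39 ⊕ 0xBC = 0x85.
P[3]: D(K, 0x7B) = 0xFF; 0xFF ⊕ 0xBD = 0x42.
P[4]: D(K, 0x03) = 0x87; 0x87 ⊕ 0x7B = 0xFC.
P[5]: D(K, 0x3F) = 0xBB; 0xBB ⊕ 0x03 = 0xB8.

P[1] = 0xCD, P[2] = 0x85, P[3] = 0x42, P[4] = 0xFC, P[5] = 0xB8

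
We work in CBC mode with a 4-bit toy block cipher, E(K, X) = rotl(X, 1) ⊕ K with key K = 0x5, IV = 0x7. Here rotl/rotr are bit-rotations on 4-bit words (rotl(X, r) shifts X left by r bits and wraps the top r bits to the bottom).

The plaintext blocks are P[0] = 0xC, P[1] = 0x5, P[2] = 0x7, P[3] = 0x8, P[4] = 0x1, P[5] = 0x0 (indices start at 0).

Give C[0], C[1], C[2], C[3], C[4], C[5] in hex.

CBC encryption: C_i = E(K, P_i ⊕ C_{i−1}), with C_{−1} = IV.
C[0]: P[0] ⊕ 0x7 = 0xB; E(K, 0xB) = 0x2.
C[1]: P[1] ⊕ 0x2 = 0x7; E(K, 0x7) = 0xB.
C[2]: P[2] ⊕ 0xB = 0xC; E(K, 0xC) = 0xC.
C[3]: P[3] ⊕ 0xC = 0x4; E(K, 0x4) = 0xD.
C[4]: P[4] ⊕ 0xD = 0xC; E(K, 0xC) = 0xC.
C[5]: P[5] ⊕ 0xC = 0xC; E(K, 0xC) = 0xC.

C[0] = 0x2, C[1] = 0xB, C[2] = 0xC, C[3] = 0xD, C[4] = 0xC, C[5] = 0xC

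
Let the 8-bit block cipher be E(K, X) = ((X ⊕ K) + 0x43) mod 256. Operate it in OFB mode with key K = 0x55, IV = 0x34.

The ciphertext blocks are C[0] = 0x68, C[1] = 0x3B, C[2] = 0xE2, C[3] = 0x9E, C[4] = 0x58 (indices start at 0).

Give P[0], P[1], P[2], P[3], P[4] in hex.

OFB decryption: S_i = E(K, S_{i−1}) with S_{−1} = IV; P_i = C_i ⊕ S_i.
P[0]: S = E(K, 0x34) = 0xA4; 0x68 ⊕ 0xA4 = 0xCC.
P[1]: S = E(K, 0xA4) = 0x34; 0x3B ⊕ 0x34 = 0x0F.
P[2]: S = E(K, 0x34) = 0xA4; 0xE2 ⊕ 0xA4 = 0x46.
P[3]: S = E(K, 0xA4) = 0x34; 0x9E ⊕ 0x34 = 0xAA.
P[4]: S = E(K, 0x34) = 0xA4; 0x58 ⊕ 0xA4 = 0xFC.

P[0] = 0xCC, P[1] = 0x0F, P[2] = 0x46, P[3] = 0xAA, P[4] = 0xFC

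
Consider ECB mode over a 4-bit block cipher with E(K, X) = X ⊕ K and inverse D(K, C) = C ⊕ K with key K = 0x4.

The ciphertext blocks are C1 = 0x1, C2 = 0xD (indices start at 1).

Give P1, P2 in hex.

P1 = 0x5, P2 = 0x9

ECB decryption: P_i = D(K, C_i).
P1: D(K, 0x1) = 0x5.
P2: D(K, 0xD) = 0x9.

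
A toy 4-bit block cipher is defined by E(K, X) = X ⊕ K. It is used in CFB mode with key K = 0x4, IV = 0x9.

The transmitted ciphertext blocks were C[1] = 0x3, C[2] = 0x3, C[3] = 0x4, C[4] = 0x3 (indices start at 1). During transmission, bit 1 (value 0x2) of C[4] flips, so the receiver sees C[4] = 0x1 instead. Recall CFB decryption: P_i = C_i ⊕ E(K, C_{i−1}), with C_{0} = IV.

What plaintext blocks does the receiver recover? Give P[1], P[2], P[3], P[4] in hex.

Only C[4] changed, to 0x1. In CFB, a change in C_i flips the same bit in P_i and garbles P_{i+1}. Decrypting the received ciphertext:
P[1]: E(K, 0x9) = 0xD; 0x3 ⊕ 0xD = 0xE.
P[2]: E(K, 0x3) = 0x7; 0x3 ⊕ 0x7 = 0x4.
P[3]: E(K, 0x3) = 0x7; 0x4 ⊕ 0x7 = 0x3.
P[4]: E(K, 0x4) = 0x0; 0x1 ⊕ 0x0 = 0x1.
Blocks that differ from the original plaintext: P[4].

P[1] = 0xE, P[2] = 0x4, P[3] = 0x3, P[4] = 0x1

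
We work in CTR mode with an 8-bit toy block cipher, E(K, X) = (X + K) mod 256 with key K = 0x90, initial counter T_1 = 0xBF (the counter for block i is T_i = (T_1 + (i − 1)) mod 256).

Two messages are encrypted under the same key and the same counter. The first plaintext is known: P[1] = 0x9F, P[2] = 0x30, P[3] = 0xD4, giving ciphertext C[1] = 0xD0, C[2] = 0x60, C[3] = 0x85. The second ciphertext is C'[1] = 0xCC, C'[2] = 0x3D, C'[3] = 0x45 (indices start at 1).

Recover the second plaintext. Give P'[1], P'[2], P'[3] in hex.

P'[1] = 0x83, P'[2] = 0x6D, P'[3] = 0x14

In CTR with a reused counter, both messages share the same keystream S_i, so C_i ⊕ C'_i = P_i ⊕ P'_i and thus P'_i = P_i ⊕ C_i ⊕ C'_i.
P'[1]: 0x9F ⊕ 0xD0 ⊕ 0xCC = 0x83.
P'[2]: 0x30 ⊕ 0x60 ⊕ 0x3D = 0x6D.
P'[3]: 0xD4 ⊕ 0x85 ⊕ 0x45 = 0x14.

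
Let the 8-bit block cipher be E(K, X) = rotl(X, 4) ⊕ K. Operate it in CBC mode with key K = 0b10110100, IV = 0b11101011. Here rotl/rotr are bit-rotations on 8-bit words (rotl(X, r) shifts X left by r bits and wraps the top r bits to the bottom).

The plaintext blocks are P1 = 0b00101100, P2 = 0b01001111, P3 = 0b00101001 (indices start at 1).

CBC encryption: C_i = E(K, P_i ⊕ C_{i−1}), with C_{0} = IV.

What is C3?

C1: P1 ⊕ 0b11101011 = 0b11000111; E(K, 0b11000111) = 0b11001000.
C2: P2 ⊕ 0b11001000 = 0b10000111; E(K, 0b10000111) = 0b11001100.
C3: P3 ⊕ 0b11001100 = 0b11100101; E(K, 0b11100101) = 0b11101010.

C3 = 0b11101010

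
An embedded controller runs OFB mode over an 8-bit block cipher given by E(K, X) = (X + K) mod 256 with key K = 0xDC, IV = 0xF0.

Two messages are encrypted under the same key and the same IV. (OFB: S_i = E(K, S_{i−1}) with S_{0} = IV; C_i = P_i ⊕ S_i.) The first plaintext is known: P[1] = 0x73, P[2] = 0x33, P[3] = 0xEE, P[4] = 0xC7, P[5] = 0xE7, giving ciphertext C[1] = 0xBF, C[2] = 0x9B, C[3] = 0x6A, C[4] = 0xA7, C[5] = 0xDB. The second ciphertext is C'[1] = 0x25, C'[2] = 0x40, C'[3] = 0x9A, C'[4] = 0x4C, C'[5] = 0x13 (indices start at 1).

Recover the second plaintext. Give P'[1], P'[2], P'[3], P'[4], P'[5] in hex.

In OFB with a reused IV, both messages share the same keystream S_i, so C_i ⊕ C'_i = P_i ⊕ P'_i and thus P'_i = P_i ⊕ C_i ⊕ C'_i.
P'[1]: 0x73 ⊕ 0xBF ⊕ 0x25 = 0xE9.
P'[2]: 0x33 ⊕ 0x9B ⊕ 0x40 = 0xE8.
P'[3]: 0xEE ⊕ 0x6A ⊕ 0x9A = 0x1E.
P'[4]: 0xC7 ⊕ 0xA7 ⊕ 0x4C = 0x2C.
P'[5]: 0xE7 ⊕ 0xDB ⊕ 0x13 = 0x2F.

P'[1] = 0xE9, P'[2] = 0xE8, P'[3] = 0x1E, P'[4] = 0x2C, P'[5] = 0x2F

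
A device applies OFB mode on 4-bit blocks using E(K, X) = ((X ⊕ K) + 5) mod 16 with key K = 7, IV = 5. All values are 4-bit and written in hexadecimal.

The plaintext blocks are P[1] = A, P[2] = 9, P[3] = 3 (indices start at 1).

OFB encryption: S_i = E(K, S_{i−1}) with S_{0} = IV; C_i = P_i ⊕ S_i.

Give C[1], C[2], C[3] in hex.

C[1] = D, C[2] = C, C[3] = 4

C[1]: S = E(K, 5) = 7; A ⊕ 7 = D.
C[2]: S = E(K, 7) = 5; 9 ⊕ 5 = C.
C[3]: S = E(K, 5) = 7; 3 ⊕ 7 = 4.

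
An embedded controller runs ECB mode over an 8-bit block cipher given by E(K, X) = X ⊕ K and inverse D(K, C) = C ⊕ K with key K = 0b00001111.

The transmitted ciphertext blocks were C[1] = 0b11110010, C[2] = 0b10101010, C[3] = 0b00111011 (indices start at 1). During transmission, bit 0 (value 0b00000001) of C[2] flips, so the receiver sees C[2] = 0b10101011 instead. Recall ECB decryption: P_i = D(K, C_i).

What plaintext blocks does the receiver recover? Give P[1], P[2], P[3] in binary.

P[1] = 0b11111101, P[2] = 0b10100100, P[3] = 0b00110100

Only C[2] changed, to 0b10101011. In ECB, a change in C_i affects only P_i. Decrypting the received ciphertext:
P[1]: D(K, 0b11110010) = 0b11111101.
P[2]: D(K, 0b10101011) = 0b10100100.
P[3]: D(K, 0b00111011) = 0b00110100.
Blocks that differ from the original plaintext: P[2].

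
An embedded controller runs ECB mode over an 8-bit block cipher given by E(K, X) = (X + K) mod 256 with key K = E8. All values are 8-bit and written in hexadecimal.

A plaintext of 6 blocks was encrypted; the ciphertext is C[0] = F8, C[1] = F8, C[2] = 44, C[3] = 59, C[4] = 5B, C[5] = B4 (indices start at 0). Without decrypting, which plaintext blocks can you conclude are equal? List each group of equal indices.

ECB encrypts each block independently with the same key, so equal ciphertext blocks imply equal plaintext blocks.
C[0] = C[1] = F8, so P[0] = P[1].

P[0] = P[1]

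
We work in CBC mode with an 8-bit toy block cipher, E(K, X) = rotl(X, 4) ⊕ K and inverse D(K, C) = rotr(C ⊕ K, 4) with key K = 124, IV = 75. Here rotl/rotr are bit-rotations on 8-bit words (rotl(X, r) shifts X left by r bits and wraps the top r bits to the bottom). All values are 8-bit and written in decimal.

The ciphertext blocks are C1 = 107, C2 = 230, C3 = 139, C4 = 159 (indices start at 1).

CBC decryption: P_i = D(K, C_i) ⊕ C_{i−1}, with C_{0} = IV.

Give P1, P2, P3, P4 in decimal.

P1: D(K, 107) = 113; 113 ⊕ 75 = 58.
P2: D(K, 230) = 169; 169 ⊕ 107 = 194.
P3: D(K, 139) = 127; 127 ⊕ 230 = 153.
P4: D(K, 159) = 62; 62 ⊕ 139 = 181.

P1 = 58, P2 = 194, P3 = 153, P4 = 181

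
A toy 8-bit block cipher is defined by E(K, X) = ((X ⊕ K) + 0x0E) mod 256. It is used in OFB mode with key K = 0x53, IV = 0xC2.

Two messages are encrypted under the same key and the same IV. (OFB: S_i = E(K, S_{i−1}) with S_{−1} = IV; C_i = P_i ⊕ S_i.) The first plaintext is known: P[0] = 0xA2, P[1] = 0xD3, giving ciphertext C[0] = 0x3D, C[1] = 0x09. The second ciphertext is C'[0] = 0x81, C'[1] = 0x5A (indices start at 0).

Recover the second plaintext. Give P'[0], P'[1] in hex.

P'[0] = 0x1E, P'[1] = 0x80

In OFB with a reused IV, both messages share the same keystream S_i, so C_i ⊕ C'_i = P_i ⊕ P'_i and thus P'_i = P_i ⊕ C_i ⊕ C'_i.
P'[0]: 0xA2 ⊕ 0x3D ⊕ 0x81 = 0x1E.
P'[1]: 0xD3 ⊕ 0x09 ⊕ 0x5A = 0x80.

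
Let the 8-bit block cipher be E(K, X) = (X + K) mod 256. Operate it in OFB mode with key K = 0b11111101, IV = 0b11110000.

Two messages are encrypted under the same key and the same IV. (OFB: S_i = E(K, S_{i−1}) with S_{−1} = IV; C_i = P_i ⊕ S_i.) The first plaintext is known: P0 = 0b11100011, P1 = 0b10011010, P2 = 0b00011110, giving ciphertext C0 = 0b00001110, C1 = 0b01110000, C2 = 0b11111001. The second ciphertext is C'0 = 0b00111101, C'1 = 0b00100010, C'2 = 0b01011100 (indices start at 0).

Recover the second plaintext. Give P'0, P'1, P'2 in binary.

P'0 = 0b11010000, P'1 = 0b11001000, P'2 = 0b10111011

In OFB with a reused IV, both messages share the same keystream S_i, so C_i ⊕ C'_i = P_i ⊕ P'_i and thus P'_i = P_i ⊕ C_i ⊕ C'_i.
P'0: 0b11100011 ⊕ 0b00001110 ⊕ 0b00111101 = 0b11010000.
P'1: 0b10011010 ⊕ 0b01110000 ⊕ 0b00100010 = 0b11001000.
P'2: 0b00011110 ⊕ 0b11111001 ⊕ 0b01011100 = 0b10111011.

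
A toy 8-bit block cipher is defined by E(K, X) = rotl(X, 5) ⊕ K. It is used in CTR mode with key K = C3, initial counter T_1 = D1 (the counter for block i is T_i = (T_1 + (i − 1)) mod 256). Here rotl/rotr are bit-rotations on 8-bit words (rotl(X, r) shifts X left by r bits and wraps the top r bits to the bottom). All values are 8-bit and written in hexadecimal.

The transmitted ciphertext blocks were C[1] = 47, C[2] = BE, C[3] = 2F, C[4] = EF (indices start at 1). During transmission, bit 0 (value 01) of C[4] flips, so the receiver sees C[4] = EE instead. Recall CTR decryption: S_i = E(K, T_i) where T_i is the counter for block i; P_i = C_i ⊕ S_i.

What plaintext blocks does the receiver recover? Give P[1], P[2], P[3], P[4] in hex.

Only C[4] changed, to EE. In CTR, a change in C_i flips the same bit in P_i only; the keystream is unaffected. Decrypting the received ciphertext:
P[1]: T = D1, S = E(K, T) = F9; 47 ⊕ F9 = BE.
P[2]: T = D2, S = E(K, T) = 99; BE ⊕ 99 = 27.
P[3]: T = D3, S = E(K, T) = B9; 2F ⊕ B9 = 96.
P[4]: T = D4, S = E(K, T) = 59; EE ⊕ 59 = B7.
Blocks that differ from the original plaintext: P[4].

P[1] = BE, P[2] = 27, P[3] = 96, P[4] = B7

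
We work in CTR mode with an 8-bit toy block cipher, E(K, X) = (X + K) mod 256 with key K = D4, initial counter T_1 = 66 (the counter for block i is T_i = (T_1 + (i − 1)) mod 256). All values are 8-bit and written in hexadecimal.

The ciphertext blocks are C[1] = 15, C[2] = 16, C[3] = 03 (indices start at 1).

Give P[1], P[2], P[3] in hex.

P[1] = 2F, P[2] = 2D, P[3] = 3F

CTR decryption: S_i = E(K, T_i) where T_i is the counter for block i; P_i = C_i ⊕ S_i.
P[1]: T = 66, S = E(K, T) = 3A; 15 ⊕ 3A = 2F.
P[2]: T = 67, S = E(K, T) = 3B; 16 ⊕ 3B = 2D.
P[3]: T = 68, S = E(K, T) = 3C; 03 ⊕ 3C = 3F.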